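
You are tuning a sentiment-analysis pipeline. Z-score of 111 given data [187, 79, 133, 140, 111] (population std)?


μ = 130, σ = 35.5528
z = (111 - 130)/35.5528 = -0.5344

-0.5344


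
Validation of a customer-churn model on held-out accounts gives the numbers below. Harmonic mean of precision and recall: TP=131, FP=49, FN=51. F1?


Precision = 131/180 = 0.7278
Recall = 131/182 = 0.7198
F1 = 2·P·R/(P+R) = 2·TP/(2·TP+FP+FN) = 262/(262+49+51) = 262/362 = 0.7238

0.7238


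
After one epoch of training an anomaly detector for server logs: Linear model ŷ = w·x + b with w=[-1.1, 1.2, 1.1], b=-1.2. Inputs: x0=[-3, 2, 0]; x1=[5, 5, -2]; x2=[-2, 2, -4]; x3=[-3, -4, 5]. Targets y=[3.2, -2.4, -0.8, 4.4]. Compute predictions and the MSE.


ŷ0 = (-1.1)·(-3) + (1.2)·(2) + (1.1)·(0) - 1.2 = 4.5
ŷ1 = (-1.1)·(5) + (1.2)·(5) + (1.1)·(-2) - 1.2 = -2.9
ŷ2 = (-1.1)·(-2) + (1.2)·(2) + (1.1)·(-4) - 1.2 = -1.0
ŷ3 = (-1.1)·(-3) + (1.2)·(-4) + (1.1)·(5) - 1.2 = 2.8
errors² = [1.69, 0.25, 0.04, 2.56]
MSE = 4.5400/4 = 1.135

1.135


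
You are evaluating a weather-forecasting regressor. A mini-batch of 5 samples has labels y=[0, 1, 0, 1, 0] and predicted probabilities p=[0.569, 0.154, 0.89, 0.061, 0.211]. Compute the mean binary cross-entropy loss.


L[0] = -ln(1-0.569) = -ln(0.431) = 0.8416
L[1] = -ln(0.154) = 1.8708
L[2] = -ln(1-0.89) = -ln(0.11) = 2.2073
L[3] = -ln(0.061) = 2.7969
L[4] = -ln(1-0.211) = -ln(0.789) = 0.237
mean = (0.8416 + 1.8708 + 2.2073 + 2.7969 + 0.237)/5 = 1.5907

1.5907


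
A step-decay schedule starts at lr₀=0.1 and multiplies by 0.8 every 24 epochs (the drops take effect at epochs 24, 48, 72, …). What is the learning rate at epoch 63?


n_drops = ⌊63/24⌋ = 2
lr = 0.1·0.8^2 = 0.1·0.64 = 0.064

0.064


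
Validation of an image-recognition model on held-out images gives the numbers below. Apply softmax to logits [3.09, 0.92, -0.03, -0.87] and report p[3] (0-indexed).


Exponentials: e^3.09=21.9771, e^0.92=2.5093, e^-0.03=0.9704, e^-0.87=0.419
Sum = 25.8758
Softmax = [0.8493, 0.097, 0.0375, 0.0162]
p[3] = 0.419/25.8758 = 0.0162

0.0162


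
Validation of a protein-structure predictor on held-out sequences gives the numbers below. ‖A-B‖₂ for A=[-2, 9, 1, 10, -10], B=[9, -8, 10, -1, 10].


d = √((-2-9)² + (9+ 8)² + (1-10)² + (10+ 1)² + (-10-10)²)
  = √(121 + 289 + 81 + 121 + 400)
  = √1012 = 31.8119

31.8119


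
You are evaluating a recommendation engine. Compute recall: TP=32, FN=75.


Recall = TP/(TP+FN)
= 32/(32+75)
= 32/107 = 29.91%

29.91%


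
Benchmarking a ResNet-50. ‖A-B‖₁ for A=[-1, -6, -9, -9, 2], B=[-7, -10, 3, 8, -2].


d = |-1+ 7| + |-6+ 10| + |-9-3| + |-9-8| + |2+ 2|
  = 6 + 4 + 12 + 17 + 4
  = 43

43


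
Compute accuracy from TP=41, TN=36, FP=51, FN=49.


Accuracy = (TP+TN)/(TP+TN+FP+FN)
= (41+36)/(177)
= 77/177 = 43.5%

43.5%


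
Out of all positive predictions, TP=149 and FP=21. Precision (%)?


Precision = TP/(TP+FP)
= 149/(149+21)
= 149/170 = 87.65%

87.65%


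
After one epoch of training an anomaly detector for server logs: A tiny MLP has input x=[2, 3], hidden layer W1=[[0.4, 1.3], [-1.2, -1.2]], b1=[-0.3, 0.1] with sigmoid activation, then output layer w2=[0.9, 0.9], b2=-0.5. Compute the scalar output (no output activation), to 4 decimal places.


z1[0] = (0.4)·(2) + (1.3)·(3) - 0.3 = 4.4
z1[1] = (-1.2)·(2) + (-1.2)·(3) + 0.1 = -5.9
h = sigmoid(z1) = [0.9879, 0.0027]
output = (0.9)·(0.9879) + (0.9)·(0.0027) - 0.5 = 0.3915

0.3915


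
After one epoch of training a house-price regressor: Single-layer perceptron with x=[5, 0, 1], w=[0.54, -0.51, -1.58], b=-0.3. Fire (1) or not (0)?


z = (5)·(0.54) + (0)·(-0.51) + (1)·(-1.58) - 0.3
  = 0.82
step(z) = 1 (z≥0)

1


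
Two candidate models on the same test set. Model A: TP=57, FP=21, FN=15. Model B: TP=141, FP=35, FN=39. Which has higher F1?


Model A: P=57/78=0.7308, R=57/72=0.7917, F1=2PR/(P+R)=2TP/(2TP+FP+FN)=114/150=0.76
Model B: P=141/176=0.8011, R=141/180=0.7833, F1=2PR/(P+R)=2TP/(2TP+FP+FN)=282/356=0.7921
0.76 < 0.7921 → Model B

Model B


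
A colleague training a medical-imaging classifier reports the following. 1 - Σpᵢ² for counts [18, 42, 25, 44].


Probabilities: [18/129, 42/129, 25/129, 44/129] ≈ [0.1395, 0.3256, 0.1938, 0.3411]
Σpᵢ² = (324 + 1764 + 625 + 1936)/129² = 4649/16641
Gini = 1 - Σpᵢ² = 1 - 4649/16641 = 0.7206

0.7206


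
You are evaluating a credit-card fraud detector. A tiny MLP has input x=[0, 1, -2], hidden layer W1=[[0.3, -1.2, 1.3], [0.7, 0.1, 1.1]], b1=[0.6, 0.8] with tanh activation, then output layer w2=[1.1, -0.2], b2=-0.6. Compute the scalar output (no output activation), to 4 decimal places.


z1[0] = (0.3)·(0) + (-1.2)·(1) + (1.3)·(-2) + 0.6 = -3.2
z1[1] = (0.7)·(0) + (0.1)·(1) + (1.1)·(-2) + 0.8 = -1.3
h = tanh(z1) = [-0.9967, -0.8617]
output = (1.1)·(-0.9967) + (-0.2)·(-0.8617) - 0.6 = -1.524

-1.524


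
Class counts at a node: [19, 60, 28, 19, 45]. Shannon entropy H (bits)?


Probabilities: [19/171, 60/171, 28/171, 19/171, 45/171] ≈ [0.1111, 0.3509, 0.1637, 0.1111, 0.2632]
H = -((19/171)·log₂(19/171) + (60/171)·log₂(60/171) + (28/171)·log₂(28/171) + (19/171)·log₂(19/171) + (45/171)·log₂(45/171))
  = 2.1689 bits

2.1689 bits


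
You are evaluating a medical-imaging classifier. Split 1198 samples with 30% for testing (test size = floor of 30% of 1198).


Test = ⌊1198·30/100⌋ = 359
Train = 1198 - 359 = 839

Train: 839, Test: 359


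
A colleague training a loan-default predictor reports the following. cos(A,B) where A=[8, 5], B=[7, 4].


A·B = 8·7 + 5·4 = 76
‖A‖ = √89 = 9.434, ‖B‖ = √65 = 8.0623
cos = 76/(√89·√65) = 76/√5785 = 0.9992

0.9992


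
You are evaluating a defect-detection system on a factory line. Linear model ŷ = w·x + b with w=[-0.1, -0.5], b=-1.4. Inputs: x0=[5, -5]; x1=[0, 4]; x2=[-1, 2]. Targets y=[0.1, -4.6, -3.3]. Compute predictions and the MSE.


ŷ0 = (-0.1)·(5) + (-0.5)·(-5) - 1.4 = 0.6
ŷ1 = (-0.1)·(0) + (-0.5)·(4) - 1.4 = -3.4
ŷ2 = (-0.1)·(-1) + (-0.5)·(2) - 1.4 = -2.3
errors² = [0.25, 1.44, 1.0]
MSE = 2.6900/3 = 0.8967

0.8967


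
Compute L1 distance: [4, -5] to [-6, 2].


d = |4+ 6| + |-5-2|
  = 10 + 7
  = 17

17


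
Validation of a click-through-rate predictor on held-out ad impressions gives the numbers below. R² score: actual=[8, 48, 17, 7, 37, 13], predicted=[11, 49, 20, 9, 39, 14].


ȳ = 21.6667
SS_res = Σ(y-ŷ)² = 28
SS_tot = Σ(y-ȳ)² = 1427.33
R² = 1 - SS_res/SS_tot = 1 - 0.0196 = 0.9804

0.9804


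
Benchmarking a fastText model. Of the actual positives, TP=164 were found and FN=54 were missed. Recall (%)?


Recall = TP/(TP+FN)
= 164/(164+54)
= 164/218 = 75.23%

75.23%


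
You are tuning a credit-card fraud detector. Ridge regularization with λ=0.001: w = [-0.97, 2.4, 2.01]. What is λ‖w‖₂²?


‖w‖₂² = (-0.97)² + (2.4)² + (2.01)²
     = 0.9409 + 5.76 + 4.0401
     = 10.741
λ·‖w‖₂² = 0.001·10.741 = 0.010741

0.010741


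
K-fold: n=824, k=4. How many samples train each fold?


Fold size = 824/4 = 206
Training per fold = 824 - 206 = 618

618


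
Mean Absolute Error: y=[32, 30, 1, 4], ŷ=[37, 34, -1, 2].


Absolute errors: |32-37|=5, |30-34|=4, |1+ 1|=2, |4-2|=2
Sum = 13
MAE = 13/4 = 13/4

13/4


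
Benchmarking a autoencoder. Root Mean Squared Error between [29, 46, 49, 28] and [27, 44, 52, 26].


MSE = 21/4 = 5.25
RMSE = √(21/4) = 2.2913

2.2913


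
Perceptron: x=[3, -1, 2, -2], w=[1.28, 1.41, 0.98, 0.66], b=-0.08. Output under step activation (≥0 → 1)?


z = (3)·(1.28) + (-1)·(1.41) + (2)·(0.98) + (-2)·(0.66) - 0.08
  = 2.99
step(z) = 1 (z≥0)

1


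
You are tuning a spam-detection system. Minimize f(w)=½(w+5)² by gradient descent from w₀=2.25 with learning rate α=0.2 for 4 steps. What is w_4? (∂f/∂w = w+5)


step 1: grad = 2.25+5 = 7.25; w = 2.25 - 0.2·(7.25) = 0.8
step 2: grad = 0.8+5 = 5.8; w = 0.8 - 0.2·(5.8) = -0.36
step 3: grad = -0.36+5 = 4.64; w = -0.36 - 0.2·(4.64) = -1.288
step 4: grad = -1.288+5 = 3.712; w = -1.288 - 0.2·(3.712) = -2.0304

-2.0304


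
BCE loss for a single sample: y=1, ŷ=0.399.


BCE = -[y·ln(p) + (1-y)·ln(1-p)]
= -1·ln(0.399) - 0
= -ln(0.399) = 0.9188

0.9188


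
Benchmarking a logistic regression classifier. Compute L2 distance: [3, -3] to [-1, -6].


d = √((3+ 1)² + (-3+ 6)²)
  = √(16 + 9)
  = √25 = 5.0

5.0


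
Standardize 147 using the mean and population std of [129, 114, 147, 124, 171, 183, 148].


μ = 145.1429, σ = 23.2712
z = (147 - 145.1429)/23.2712 = 0.0798

0.0798


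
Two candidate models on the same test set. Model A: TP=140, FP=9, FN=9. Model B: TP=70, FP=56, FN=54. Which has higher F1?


Model A: P=140/149=0.9396, R=140/149=0.9396, F1=2PR/(P+R)=2TP/(2TP+FP+FN)=280/298=0.9396
Model B: P=70/126=0.5556, R=70/124=0.5645, F1=2PR/(P+R)=2TP/(2TP+FP+FN)=140/250=0.56
0.9396 > 0.56 → Model A

Model A


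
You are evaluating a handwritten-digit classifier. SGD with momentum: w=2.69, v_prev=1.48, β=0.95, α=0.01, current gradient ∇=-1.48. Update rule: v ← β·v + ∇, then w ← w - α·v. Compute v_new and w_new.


v_new = 0.95·1.48 - 1.48 = 1.406 - 1.48 = -0.074
w_new = 2.69 - 0.01·-0.074 = 2.69 + 0.00074 = 2.69074

v_new=-0.074, w_new=2.69074


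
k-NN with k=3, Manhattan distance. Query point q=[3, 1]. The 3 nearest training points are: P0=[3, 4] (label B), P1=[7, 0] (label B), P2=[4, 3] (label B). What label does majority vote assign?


d(q,P0) = 3  (label B)
d(q,P1) = 5  (label B)
d(q,P2) = 3  (label B)
Votes: A=0, B=3
Majority → B

B


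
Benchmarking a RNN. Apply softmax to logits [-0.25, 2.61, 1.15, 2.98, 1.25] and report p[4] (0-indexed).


Exponentials: e^-0.25=0.7788, e^2.61=13.5991, e^1.15=3.1582, e^2.98=19.6878, e^1.25=3.4903
Sum = 40.7142
Softmax = [0.0191, 0.334, 0.0776, 0.4836, 0.0857]
p[4] = 3.4903/40.7142 = 0.0857

0.0857


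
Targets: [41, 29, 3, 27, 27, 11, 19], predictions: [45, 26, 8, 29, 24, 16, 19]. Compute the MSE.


Squared errors: (41-45)²=16, (29-26)²=9, (3-8)²=25, (27-29)²=4, (27-24)²=9, (11-16)²=25, (19-19)²=0
Sum = 88
MSE = 88/7 = 88/7

88/7


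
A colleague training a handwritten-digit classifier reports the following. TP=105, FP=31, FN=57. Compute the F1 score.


Precision = 105/136 = 0.7721
Recall = 105/162 = 0.6481
F1 = 2·P·R/(P+R) = 2·TP/(2·TP+FP+FN) = 210/(210+31+57) = 210/298 = 0.7047

0.7047


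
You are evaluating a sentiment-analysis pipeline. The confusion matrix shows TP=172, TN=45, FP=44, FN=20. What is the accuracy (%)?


Accuracy = (TP+TN)/(TP+TN+FP+FN)
= (172+45)/(281)
= 217/281 = 77.22%

77.22%


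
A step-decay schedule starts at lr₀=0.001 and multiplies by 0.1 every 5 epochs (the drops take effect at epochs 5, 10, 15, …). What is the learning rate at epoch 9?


n_drops = ⌊9/5⌋ = 1
lr = 0.001·0.1^1 = 0.001·0.1 = 0.0001

0.0001


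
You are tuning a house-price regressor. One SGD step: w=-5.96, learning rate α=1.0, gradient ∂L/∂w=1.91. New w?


w_new = w - α·∇
= -5.96 - 1.0·1.91
= -5.96 - 1.91
= -7.87

-7.87


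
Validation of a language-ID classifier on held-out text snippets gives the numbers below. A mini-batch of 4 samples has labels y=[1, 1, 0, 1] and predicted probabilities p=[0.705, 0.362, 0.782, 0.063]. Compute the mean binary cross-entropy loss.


L[0] = -ln(0.705) = 0.3496
L[1] = -ln(0.362) = 1.0161
L[2] = -ln(1-0.782) = -ln(0.218) = 1.5233
L[3] = -ln(0.063) = 2.7646
mean = (0.3496 + 1.0161 + 1.5233 + 2.7646)/4 = 1.4134

1.4134


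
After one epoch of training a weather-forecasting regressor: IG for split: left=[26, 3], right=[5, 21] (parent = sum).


Parent = [31, 24], H_parent = 0.9883
H_left = 0.4798 (n=29), H_right = 0.7063 (n=26)
H_children = (29/55)·0.4798 + (26/55)·0.7063 = 0.5869
IG = 0.9883 - 0.5869 = 0.4014

0.4014


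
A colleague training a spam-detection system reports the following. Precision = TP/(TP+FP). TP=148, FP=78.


Precision = TP/(TP+FP)
= 148/(148+78)
= 148/226 = 65.49%

65.49%


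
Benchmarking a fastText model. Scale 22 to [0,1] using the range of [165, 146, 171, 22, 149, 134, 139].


min=22, max=171
(22-22)/(171-22) = 0/149 = 0.0

0.0


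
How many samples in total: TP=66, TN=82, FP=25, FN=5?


Total = TP + TN + FP + FN
= 66 + 82 + 25 + 5
= 178
(Predicted positive: 91, predicted negative: 87)

178


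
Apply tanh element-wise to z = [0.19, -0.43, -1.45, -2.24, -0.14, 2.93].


tanh(0.19) = 0.1877
tanh(-0.43) = -0.4053
tanh(-1.45) = -0.8957
tanh(-2.24) = -0.9776
tanh(-0.14) = -0.1391
tanh(2.93) = 0.9943
result = [0.1877, -0.4053, -0.8957, -0.9776, -0.1391, 0.9943]

[0.1877, -0.4053, -0.8957, -0.9776, -0.1391, 0.9943]


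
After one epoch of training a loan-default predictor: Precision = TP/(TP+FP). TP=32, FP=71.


Precision = TP/(TP+FP)
= 32/(32+71)
= 32/103 = 31.07%

31.07%


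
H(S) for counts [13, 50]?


Probabilities: [13/63, 50/63] ≈ [0.2063, 0.7937]
H = -((13/63)·log₂(13/63) + (50/63)·log₂(50/63))
  = 0.7344 bits

0.7344 bits


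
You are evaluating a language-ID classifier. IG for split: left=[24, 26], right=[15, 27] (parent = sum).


Parent = [39, 53], H_parent = 0.9832
H_left = 0.9988 (n=50), H_right = 0.9403 (n=42)
H_children = (50/92)·0.9988 + (42/92)·0.9403 = 0.9721
IG = 0.9832 - 0.9721 = 0.0111

0.0111


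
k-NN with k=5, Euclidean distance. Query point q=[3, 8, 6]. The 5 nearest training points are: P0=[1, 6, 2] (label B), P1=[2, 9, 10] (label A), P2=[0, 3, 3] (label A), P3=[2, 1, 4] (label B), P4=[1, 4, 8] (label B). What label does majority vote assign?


d(q,P0) = 4.899  (label B)
d(q,P1) = 4.2426  (label A)
d(q,P2) = 6.5574  (label A)
d(q,P3) = 7.3485  (label B)
d(q,P4) = 4.899  (label B)
Votes: A=2, B=3
Majority → B

B


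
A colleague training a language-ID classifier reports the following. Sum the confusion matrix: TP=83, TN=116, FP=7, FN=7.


Total = TP + TN + FP + FN
= 83 + 116 + 7 + 7
= 213
(Predicted positive: 90, predicted negative: 123)

213


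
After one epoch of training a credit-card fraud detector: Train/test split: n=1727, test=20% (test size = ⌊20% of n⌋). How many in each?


Test = ⌊1727·20/100⌋ = 345
Train = 1727 - 345 = 1382

Train: 1382, Test: 345


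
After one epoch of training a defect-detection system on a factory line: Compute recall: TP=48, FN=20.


Recall = TP/(TP+FN)
= 48/(48+20)
= 48/68 = 70.59%

70.59%


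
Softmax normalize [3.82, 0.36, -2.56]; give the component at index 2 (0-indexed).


Exponentials: e^3.82=45.6042, e^0.36=1.4333, e^-2.56=0.0773
Sum = 47.1148
Softmax = [0.9679, 0.0304, 0.0016]
p[2] = 0.0773/47.1148 = 0.0016

0.0016


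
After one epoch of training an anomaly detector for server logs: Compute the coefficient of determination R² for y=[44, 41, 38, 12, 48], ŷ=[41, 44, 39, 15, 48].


ȳ = 36.6
SS_res = Σ(y-ŷ)² = 28
SS_tot = Σ(y-ȳ)² = 811.2
R² = 1 - SS_res/SS_tot = 1 - 0.0345 = 0.9655

0.9655


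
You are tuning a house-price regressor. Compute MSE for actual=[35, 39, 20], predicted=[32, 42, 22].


Squared errors: (35-32)²=9, (39-42)²=9, (20-22)²=4
Sum = 22
MSE = 22/3 = 22/3

22/3


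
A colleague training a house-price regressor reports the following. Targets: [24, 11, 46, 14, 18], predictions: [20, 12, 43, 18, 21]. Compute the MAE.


Absolute errors: |24-20|=4, |11-12|=1, |46-43|=3, |14-18|=4, |18-21|=3
Sum = 15
MAE = 15/5 = 3

3


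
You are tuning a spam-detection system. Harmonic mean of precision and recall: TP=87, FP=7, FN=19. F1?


Precision = 87/94 = 0.9255
Recall = 87/106 = 0.8208
F1 = 2·P·R/(P+R) = 2·TP/(2·TP+FP+FN) = 174/(174+7+19) = 174/200 = 0.87

0.87


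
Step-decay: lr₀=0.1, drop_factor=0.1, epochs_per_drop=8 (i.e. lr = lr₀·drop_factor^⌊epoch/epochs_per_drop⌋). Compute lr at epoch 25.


n_drops = ⌊25/8⌋ = 3
lr = 0.1·0.1^3 = 0.1·0.001 = 0.0001

0.0001


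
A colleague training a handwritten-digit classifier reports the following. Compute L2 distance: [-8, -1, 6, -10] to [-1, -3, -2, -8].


d = √((-8+ 1)² + (-1+ 3)² + (6+ 2)² + (-10+ 8)²)
  = √(49 + 4 + 64 + 4)
  = √121 = 11.0

11.0


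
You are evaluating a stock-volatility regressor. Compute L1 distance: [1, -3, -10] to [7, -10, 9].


d = |1-7| + |-3+ 10| + |-10-9|
  = 6 + 7 + 19
  = 32

32


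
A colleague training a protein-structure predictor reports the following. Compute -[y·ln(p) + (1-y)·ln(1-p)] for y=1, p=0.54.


BCE = -[y·ln(p) + (1-y)·ln(1-p)]
= -1·ln(0.54) - 0
= -ln(0.54) = 0.6162

0.6162


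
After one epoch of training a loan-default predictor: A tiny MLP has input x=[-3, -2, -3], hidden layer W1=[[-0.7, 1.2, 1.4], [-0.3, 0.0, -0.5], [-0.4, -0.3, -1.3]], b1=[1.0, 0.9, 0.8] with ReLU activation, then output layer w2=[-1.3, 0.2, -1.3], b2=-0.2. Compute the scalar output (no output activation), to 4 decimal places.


z1[0] = (-0.7)·(-3) + (1.2)·(-2) + (1.4)·(-3) + 1.0 = -3.5
z1[1] = (-0.3)·(-3) + (0.0)·(-2) + (-0.5)·(-3) + 0.9 = 3.3
z1[2] = (-0.4)·(-3) + (-0.3)·(-2) + (-1.3)·(-3) + 0.8 = 6.5
h = ReLU(z1) = [0.0, 3.3, 6.5]
output = (-1.3)·(0.0) + (0.2)·(3.3) + (-1.3)·(6.5) - 0.2 = -7.99

-7.99


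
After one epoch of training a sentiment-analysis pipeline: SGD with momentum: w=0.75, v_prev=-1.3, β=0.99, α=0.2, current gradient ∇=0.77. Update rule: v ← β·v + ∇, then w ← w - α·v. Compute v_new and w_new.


v_new = 0.99·-1.3 + 0.77 = -1.287 + 0.77 = -0.517
w_new = 0.75 - 0.2·-0.517 = 0.75 + 0.1034 = 0.8534

v_new=-0.517, w_new=0.8534


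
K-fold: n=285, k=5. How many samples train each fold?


Fold size = 285/5 = 57
Training per fold = 285 - 57 = 228

228


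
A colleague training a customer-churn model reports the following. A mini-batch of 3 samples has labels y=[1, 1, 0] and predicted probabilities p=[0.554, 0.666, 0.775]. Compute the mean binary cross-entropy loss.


L[0] = -ln(0.554) = 0.5906
L[1] = -ln(0.666) = 0.4065
L[2] = -ln(1-0.775) = -ln(0.225) = 1.4917
mean = (0.5906 + 0.4065 + 1.4917)/3 = 0.8296

0.8296


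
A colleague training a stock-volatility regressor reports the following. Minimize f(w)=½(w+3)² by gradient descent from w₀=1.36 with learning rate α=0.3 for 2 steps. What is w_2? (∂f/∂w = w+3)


step 1: grad = 1.36+3 = 4.36; w = 1.36 - 0.3·(4.36) = 0.052
step 2: grad = 0.052+3 = 3.052; w = 0.052 - 0.3·(3.052) = -0.8636

-0.8636


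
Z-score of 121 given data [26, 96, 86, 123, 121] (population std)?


μ = 90.4, σ = 35.2057
z = (121 - 90.4)/35.2057 = 0.8692

0.8692


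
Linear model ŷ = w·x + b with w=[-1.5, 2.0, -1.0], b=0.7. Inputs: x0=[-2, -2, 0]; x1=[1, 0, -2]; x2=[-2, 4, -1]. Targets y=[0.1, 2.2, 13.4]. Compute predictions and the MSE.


ŷ0 = (-1.5)·(-2) + (2.0)·(-2) + (-1.0)·(0) + 0.7 = -0.3
ŷ1 = (-1.5)·(1) + (2.0)·(0) + (-1.0)·(-2) + 0.7 = 1.2
ŷ2 = (-1.5)·(-2) + (2.0)·(4) + (-1.0)·(-1) + 0.7 = 12.7
errors² = [0.16, 1.0, 0.49]
MSE = 1.6500/3 = 0.55

0.55


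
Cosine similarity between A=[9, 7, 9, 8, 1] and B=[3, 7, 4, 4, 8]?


A·B = 9·3 + 7·7 + 9·4 + 8·4 + 1·8 = 152
‖A‖ = √276 = 16.6132, ‖B‖ = √154 = 12.4097
cos = 152/(√276·√154) = 152/√42504 = 0.7373

0.7373


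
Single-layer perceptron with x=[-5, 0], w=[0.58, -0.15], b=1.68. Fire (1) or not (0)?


z = (-5)·(0.58) + (0)·(-0.15) + 1.68
  = -1.22
step(z) = 0 (z<0)

0


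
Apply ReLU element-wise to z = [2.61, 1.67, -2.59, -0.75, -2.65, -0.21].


ReLU(2.61) = max(0, 2.61) = 2.61
ReLU(1.67) = max(0, 1.67) = 1.67
ReLU(-2.59) = max(0, -2.59) = 0.0
ReLU(-0.75) = max(0, -0.75) = 0.0
ReLU(-2.65) = max(0, -2.65) = 0.0
ReLU(-0.21) = max(0, -0.21) = 0.0
result = [2.61, 1.67, 0.0, 0.0, 0.0, 0.0]

[2.61, 1.67, 0.0, 0.0, 0.0, 0.0]


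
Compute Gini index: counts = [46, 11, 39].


Probabilities: [46/96, 11/96, 39/96] ≈ [0.4792, 0.1146, 0.4062]
Σpᵢ² = (2116 + 121 + 1521)/96² = 3758/9216
Gini = 1 - Σpᵢ² = 1 - 3758/9216 = 0.5922

0.5922


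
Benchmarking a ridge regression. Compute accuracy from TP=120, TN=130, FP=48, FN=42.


Accuracy = (TP+TN)/(TP+TN+FP+FN)
= (120+130)/(340)
= 250/340 = 73.53%

73.53%


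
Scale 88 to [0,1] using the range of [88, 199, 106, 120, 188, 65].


min=65, max=199
(88-65)/(199-65) = 23/134 = 0.1716

0.1716


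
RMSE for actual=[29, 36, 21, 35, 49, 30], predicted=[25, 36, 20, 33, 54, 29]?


MSE = 47/6 = 7.8333
RMSE = √(47/6) = 2.7988

2.7988


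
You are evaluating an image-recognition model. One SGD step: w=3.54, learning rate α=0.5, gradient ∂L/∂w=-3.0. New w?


w_new = w - α·∇
= 3.54 - 0.5·-3.0
= 3.54 + 1.5
= 5.04

5.04


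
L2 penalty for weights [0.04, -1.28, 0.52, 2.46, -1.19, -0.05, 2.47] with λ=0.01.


‖w‖₂² = (0.04)² + (-1.28)² + (0.52)² + (2.46)² + (-1.19)² + (-0.05)² + (2.47)²
     = 0.0016 + 1.6384 + 0.2704 + 6.0516 + 1.4161 + 0.0025 + 6.1009
     = 15.4815
λ·‖w‖₂² = 0.01·15.4815 = 0.154815

0.154815


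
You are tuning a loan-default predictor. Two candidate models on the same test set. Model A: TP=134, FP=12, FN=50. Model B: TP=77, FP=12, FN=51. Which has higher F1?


Model A: P=134/146=0.9178, R=134/184=0.7283, F1=2PR/(P+R)=2TP/(2TP+FP+FN)=268/330=0.8121
Model B: P=77/89=0.8652, R=77/128=0.6016, F1=2PR/(P+R)=2TP/(2TP+FP+FN)=154/217=0.7097
0.8121 > 0.7097 → Model A

Model A


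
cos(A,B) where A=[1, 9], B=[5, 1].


A·B = 1·5 + 9·1 = 14
‖A‖ = √82 = 9.0554, ‖B‖ = √26 = 5.099
cos = 14/(√82·√26) = 14/√2132 = 0.3032

0.3032


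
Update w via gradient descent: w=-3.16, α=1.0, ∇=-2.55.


w_new = w - α·∇
= -3.16 - 1.0·-2.55
= -3.16 + 2.55
= -0.61

-0.61


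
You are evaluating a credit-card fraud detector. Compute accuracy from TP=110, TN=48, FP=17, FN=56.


Accuracy = (TP+TN)/(TP+TN+FP+FN)
= (110+48)/(231)
= 158/231 = 68.4%

68.4%


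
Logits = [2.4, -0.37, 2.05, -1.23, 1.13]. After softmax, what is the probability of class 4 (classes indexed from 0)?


Exponentials: e^2.4=11.0232, e^-0.37=0.6907, e^2.05=7.7679, e^-1.23=0.2923, e^1.13=3.0957
Sum = 22.8698
Softmax = [0.482, 0.0302, 0.3397, 0.0128, 0.1354]
p[4] = 3.0957/22.8698 = 0.1354

0.1354


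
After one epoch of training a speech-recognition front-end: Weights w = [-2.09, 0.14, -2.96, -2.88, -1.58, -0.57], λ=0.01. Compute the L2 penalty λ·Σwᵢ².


‖w‖₂² = (-2.09)² + (0.14)² + (-2.96)² + (-2.88)² + (-1.58)² + (-0.57)²
     = 4.3681 + 0.0196 + 8.7616 + 8.2944 + 2.4964 + 0.3249
     = 24.265
λ·‖w‖₂² = 0.01·24.265 = 0.24265

0.24265


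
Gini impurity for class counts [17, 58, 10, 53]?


Probabilities: [17/138, 58/138, 10/138, 53/138] ≈ [0.1232, 0.4203, 0.0725, 0.3841]
Σpᵢ² = (289 + 3364 + 100 + 2809)/138² = 6562/19044
Gini = 1 - Σpᵢ² = 1 - 6562/19044 = 0.6554

0.6554


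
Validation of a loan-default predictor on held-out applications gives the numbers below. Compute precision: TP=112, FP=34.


Precision = TP/(TP+FP)
= 112/(112+34)
= 112/146 = 76.71%

76.71%


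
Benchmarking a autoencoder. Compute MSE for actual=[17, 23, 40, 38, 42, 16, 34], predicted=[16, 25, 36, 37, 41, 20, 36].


Squared errors: (17-16)²=1, (23-25)²=4, (40-36)²=16, (38-37)²=1, (42-41)²=1, (16-20)²=16, (34-36)²=4
Sum = 43
MSE = 43/7 = 43/7

43/7


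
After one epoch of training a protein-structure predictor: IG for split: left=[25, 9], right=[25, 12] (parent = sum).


Parent = [50, 21], H_parent = 0.8761
H_left = 0.8338 (n=34), H_right = 0.909 (n=37)
H_children = (34/71)·0.8338 + (37/71)·0.909 = 0.873
IG = 0.8761 - 0.873 = 0.0031

0.0031


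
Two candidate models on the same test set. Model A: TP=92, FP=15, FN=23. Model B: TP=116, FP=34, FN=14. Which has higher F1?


Model A: P=92/107=0.8598, R=92/115=0.8, F1=2PR/(P+R)=2TP/(2TP+FP+FN)=184/222=0.8288
Model B: P=116/150=0.7733, R=116/130=0.8923, F1=2PR/(P+R)=2TP/(2TP+FP+FN)=232/280=0.8286
0.8288 > 0.8286 → Model A

Model A


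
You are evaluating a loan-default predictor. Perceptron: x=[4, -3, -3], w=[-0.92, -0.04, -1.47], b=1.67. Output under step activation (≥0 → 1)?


z = (4)·(-0.92) + (-3)·(-0.04) + (-3)·(-1.47) + 1.67
  = 2.52
step(z) = 1 (z≥0)

1


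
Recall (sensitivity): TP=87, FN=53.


Recall = TP/(TP+FN)
= 87/(87+53)
= 87/140 = 62.14%

62.14%


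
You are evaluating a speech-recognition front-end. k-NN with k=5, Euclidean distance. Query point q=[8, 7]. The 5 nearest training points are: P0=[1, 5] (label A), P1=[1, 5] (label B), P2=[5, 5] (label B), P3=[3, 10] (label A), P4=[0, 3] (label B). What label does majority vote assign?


d(q,P0) = 7.2801  (label A)
d(q,P1) = 7.2801  (label B)
d(q,P2) = 3.6056  (label B)
d(q,P3) = 5.831  (label A)
d(q,P4) = 8.9443  (label B)
Votes: A=2, B=3
Majority → B

B


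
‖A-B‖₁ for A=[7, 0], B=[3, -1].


d = |7-3| + |0+ 1|
  = 4 + 1
  = 5

5


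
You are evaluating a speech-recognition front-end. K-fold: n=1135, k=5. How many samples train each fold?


Fold size = 1135/5 = 227
Training per fold = 1135 - 227 = 908

908


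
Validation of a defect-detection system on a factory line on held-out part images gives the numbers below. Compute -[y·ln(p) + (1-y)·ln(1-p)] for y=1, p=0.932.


BCE = -[y·ln(p) + (1-y)·ln(1-p)]
= -1·ln(0.932) - 0
= -ln(0.932) = 0.0704

0.0704


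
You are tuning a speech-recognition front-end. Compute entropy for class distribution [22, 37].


Probabilities: [22/59, 37/59] ≈ [0.3729, 0.6271]
H = -((22/59)·log₂(22/59) + (37/59)·log₂(37/59))
  = 0.9529 bits

0.9529 bits


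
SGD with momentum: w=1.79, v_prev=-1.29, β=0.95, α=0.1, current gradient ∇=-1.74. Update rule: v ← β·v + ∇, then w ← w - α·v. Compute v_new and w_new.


v_new = 0.95·-1.29 - 1.74 = -1.2255 - 1.74 = -2.9655
w_new = 1.79 - 0.1·-2.9655 = 1.79 + 0.29655 = 2.08655

v_new=-2.9655, w_new=2.08655


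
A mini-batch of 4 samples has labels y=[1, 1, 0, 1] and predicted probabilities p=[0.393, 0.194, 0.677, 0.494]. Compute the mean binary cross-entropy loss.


L[0] = -ln(0.393) = 0.9339
L[1] = -ln(0.194) = 1.6399
L[2] = -ln(1-0.677) = -ln(0.323) = 1.1301
L[3] = -ln(0.494) = 0.7052
mean = (0.9339 + 1.6399 + 1.1301 + 0.7052)/4 = 1.1023

1.1023


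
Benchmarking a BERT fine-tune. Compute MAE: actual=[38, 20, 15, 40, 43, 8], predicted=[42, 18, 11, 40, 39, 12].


Absolute errors: |38-42|=4, |20-18|=2, |15-11|=4, |40-40|=0, |43-39|=4, |8-12|=4
Sum = 18
MAE = 18/6 = 3

3


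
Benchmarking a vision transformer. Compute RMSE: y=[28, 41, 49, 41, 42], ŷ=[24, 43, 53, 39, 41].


MSE = 41/5 = 8.2
RMSE = √(41/5) = 2.8636

2.8636


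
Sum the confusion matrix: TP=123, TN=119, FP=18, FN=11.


Total = TP + TN + FP + FN
= 123 + 119 + 18 + 11
= 271
(Predicted positive: 141, predicted negative: 130)

271


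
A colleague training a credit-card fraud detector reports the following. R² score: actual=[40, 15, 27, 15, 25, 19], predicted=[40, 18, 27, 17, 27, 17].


ȳ = 23.5
SS_res = Σ(y-ŷ)² = 21
SS_tot = Σ(y-ȳ)² = 451.5
R² = 1 - SS_res/SS_tot = 1 - 0.0465 = 0.9535

0.9535


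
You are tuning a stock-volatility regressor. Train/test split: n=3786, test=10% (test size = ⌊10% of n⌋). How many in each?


Test = ⌊3786·10/100⌋ = 378
Train = 3786 - 378 = 3408

Train: 3408, Test: 378


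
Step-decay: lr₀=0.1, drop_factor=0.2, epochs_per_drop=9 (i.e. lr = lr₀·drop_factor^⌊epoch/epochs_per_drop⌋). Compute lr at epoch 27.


n_drops = ⌊27/9⌋ = 3
lr = 0.1·0.2^3 = 0.1·0.008 = 0.0008

0.0008


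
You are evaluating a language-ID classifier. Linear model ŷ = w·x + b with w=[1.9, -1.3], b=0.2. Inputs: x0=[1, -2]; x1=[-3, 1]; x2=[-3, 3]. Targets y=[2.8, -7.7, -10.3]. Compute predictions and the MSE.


ŷ0 = (1.9)·(1) + (-1.3)·(-2) + 0.2 = 4.7
ŷ1 = (1.9)·(-3) + (-1.3)·(1) + 0.2 = -6.8
ŷ2 = (1.9)·(-3) + (-1.3)·(3) + 0.2 = -9.4
errors² = [3.61, 0.81, 0.81]
MSE = 5.2300/3 = 1.7433

1.7433


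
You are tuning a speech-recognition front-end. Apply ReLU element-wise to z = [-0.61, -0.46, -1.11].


ReLU(-0.61) = max(0, -0.61) = 0.0
ReLU(-0.46) = max(0, -0.46) = 0.0
ReLU(-1.11) = max(0, -1.11) = 0.0
result = [0.0, 0.0, 0.0]

[0.0, 0.0, 0.0]


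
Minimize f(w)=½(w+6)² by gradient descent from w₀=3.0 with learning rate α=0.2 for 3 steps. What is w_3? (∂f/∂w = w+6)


step 1: grad = 3+6 = 9; w = 3 - 0.2·(9) = 1.2
step 2: grad = 1.2+6 = 7.2; w = 1.2 - 0.2·(7.2) = -0.24
step 3: grad = -0.24+6 = 5.76; w = -0.24 - 0.2·(5.76) = -1.392

-1.392


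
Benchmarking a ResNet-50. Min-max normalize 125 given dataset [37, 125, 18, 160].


min=18, max=160
(125-18)/(160-18) = 107/142 = 0.7535

0.7535


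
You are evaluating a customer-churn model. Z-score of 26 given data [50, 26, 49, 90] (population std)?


μ = 53.75, σ = 23.0258
z = (26 - 53.75)/23.0258 = -1.2052

-1.2052


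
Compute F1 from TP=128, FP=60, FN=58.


Precision = 128/188 = 0.6809
Recall = 128/186 = 0.6882
F1 = 2·P·R/(P+R) = 2·TP/(2·TP+FP+FN) = 256/(256+60+58) = 256/374 = 0.6845

0.6845


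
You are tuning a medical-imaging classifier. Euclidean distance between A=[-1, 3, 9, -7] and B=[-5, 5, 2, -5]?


d = √((-1+ 5)² + (3-5)² + (9-2)² + (-7+ 5)²)
  = √(16 + 4 + 49 + 4)
  = √73 = 8.544

8.544


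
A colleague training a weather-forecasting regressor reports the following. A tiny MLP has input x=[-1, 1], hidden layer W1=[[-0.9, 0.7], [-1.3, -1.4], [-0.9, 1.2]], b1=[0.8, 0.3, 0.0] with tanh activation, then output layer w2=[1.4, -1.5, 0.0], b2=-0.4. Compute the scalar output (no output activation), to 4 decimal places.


z1[0] = (-0.9)·(-1) + (0.7)·(1) + 0.8 = 2.4
z1[1] = (-1.3)·(-1) + (-1.4)·(1) + 0.3 = 0.2
z1[2] = (-0.9)·(-1) + (1.2)·(1) + 0.0 = 2.1
h = tanh(z1) = [0.9837, 0.1974, 0.9705]
output = (1.4)·(0.9837) + (-1.5)·(0.1974) + (0.0)·(0.9705) - 0.4 = 0.6811

0.6811


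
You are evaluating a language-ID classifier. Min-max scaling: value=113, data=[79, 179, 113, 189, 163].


min=79, max=189
(113-79)/(189-79) = 34/110 = 0.3091

0.3091


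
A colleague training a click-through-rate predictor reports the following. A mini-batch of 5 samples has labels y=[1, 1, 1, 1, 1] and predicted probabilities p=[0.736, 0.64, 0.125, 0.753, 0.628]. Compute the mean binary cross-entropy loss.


L[0] = -ln(0.736) = 0.3065
L[1] = -ln(0.64) = 0.4463
L[2] = -ln(0.125) = 2.0794
L[3] = -ln(0.753) = 0.2837
L[4] = -ln(0.628) = 0.4652
mean = (0.3065 + 0.4463 + 2.0794 + 0.2837 + 0.4652)/5 = 0.7162

0.7162


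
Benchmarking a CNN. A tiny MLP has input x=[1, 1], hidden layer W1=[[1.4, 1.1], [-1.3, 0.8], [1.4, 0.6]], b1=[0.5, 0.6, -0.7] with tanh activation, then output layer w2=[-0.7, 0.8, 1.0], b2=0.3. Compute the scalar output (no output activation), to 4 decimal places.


z1[0] = (1.4)·(1) + (1.1)·(1) + 0.5 = 3.0
z1[1] = (-1.3)·(1) + (0.8)·(1) + 0.6 = 0.1
z1[2] = (1.4)·(1) + (0.6)·(1) - 0.7 = 1.3
h = tanh(z1) = [0.9951, 0.0997, 0.8617]
output = (-0.7)·(0.9951) + (0.8)·(0.0997) + (1.0)·(0.8617) + 0.3 = 0.5449

0.5449


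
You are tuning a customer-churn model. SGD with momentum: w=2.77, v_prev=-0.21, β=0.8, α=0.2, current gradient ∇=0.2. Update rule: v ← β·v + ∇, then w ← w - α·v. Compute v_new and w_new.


v_new = 0.8·-0.21 + 0.2 = -0.168 + 0.2 = 0.032
w_new = 2.77 - 0.2·0.032 = 2.77 - 0.0064 = 2.7636

v_new=0.032, w_new=2.7636


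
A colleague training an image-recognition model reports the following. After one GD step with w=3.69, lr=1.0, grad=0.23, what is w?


w_new = w - α·∇
= 3.69 - 1.0·0.23
= 3.69 - 0.23
= 3.46

3.46


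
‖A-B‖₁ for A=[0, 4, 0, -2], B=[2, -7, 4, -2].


d = |0-2| + |4+ 7| + |0-4| + |-2+ 2|
  = 2 + 11 + 4 + 0
  = 17

17


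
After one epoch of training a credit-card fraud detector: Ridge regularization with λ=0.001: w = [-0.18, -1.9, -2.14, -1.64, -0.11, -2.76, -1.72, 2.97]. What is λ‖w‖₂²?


‖w‖₂² = (-0.18)² + (-1.9)² + (-2.14)² + (-1.64)² + (-0.11)² + (-2.76)² + (-1.72)² + (2.97)²
     = 0.0324 + 3.61 + 4.5796 + 2.6896 + 0.0121 + 7.6176 + 2.9584 + 8.8209
     = 30.3206
λ·‖w‖₂² = 0.001·30.3206 = 0.030321

0.030321


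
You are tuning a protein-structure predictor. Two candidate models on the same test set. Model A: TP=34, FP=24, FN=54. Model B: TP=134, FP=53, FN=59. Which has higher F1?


Model A: P=34/58=0.5862, R=34/88=0.3864, F1=2PR/(P+R)=2TP/(2TP+FP+FN)=68/146=0.4658
Model B: P=134/187=0.7166, R=134/193=0.6943, F1=2PR/(P+R)=2TP/(2TP+FP+FN)=268/380=0.7053
0.4658 < 0.7053 → Model B

Model B


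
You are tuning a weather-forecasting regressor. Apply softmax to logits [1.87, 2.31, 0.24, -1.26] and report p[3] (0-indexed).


Exponentials: e^1.87=6.4883, e^2.31=10.0744, e^0.24=1.2712, e^-1.26=0.2837
Sum = 18.1176
Softmax = [0.3581, 0.5561, 0.0702, 0.0157]
p[3] = 0.2837/18.1176 = 0.0157

0.0157


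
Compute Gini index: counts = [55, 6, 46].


Probabilities: [55/107, 6/107, 46/107] ≈ [0.514, 0.0561, 0.4299]
Σpᵢ² = (3025 + 36 + 2116)/107² = 5177/11449
Gini = 1 - Σpᵢ² = 1 - 5177/11449 = 0.5478

0.5478


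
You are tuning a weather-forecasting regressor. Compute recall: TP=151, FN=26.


Recall = TP/(TP+FN)
= 151/(151+26)
= 151/177 = 85.31%

85.31%


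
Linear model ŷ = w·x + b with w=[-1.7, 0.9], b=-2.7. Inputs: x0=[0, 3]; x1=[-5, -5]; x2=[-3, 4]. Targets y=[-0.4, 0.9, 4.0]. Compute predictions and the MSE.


ŷ0 = (-1.7)·(0) + (0.9)·(3) - 2.7 = 0.0
ŷ1 = (-1.7)·(-5) + (0.9)·(-5) - 2.7 = 1.3
ŷ2 = (-1.7)·(-3) + (0.9)·(4) - 2.7 = 6.0
errors² = [0.16, 0.16, 4.0]
MSE = 4.3200/3 = 1.44

1.44


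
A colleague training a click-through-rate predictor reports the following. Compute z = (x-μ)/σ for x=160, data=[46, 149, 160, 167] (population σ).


μ = 130.5, σ = 49.2062
z = (160 - 130.5)/49.2062 = 0.5995

0.5995


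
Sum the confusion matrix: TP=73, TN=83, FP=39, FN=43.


Total = TP + TN + FP + FN
= 73 + 83 + 39 + 43
= 238
(Predicted positive: 112, predicted negative: 126)

238


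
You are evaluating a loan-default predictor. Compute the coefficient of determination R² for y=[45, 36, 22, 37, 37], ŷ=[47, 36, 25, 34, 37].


ȳ = 35.4
SS_res = Σ(y-ŷ)² = 22
SS_tot = Σ(y-ȳ)² = 277.2
R² = 1 - SS_res/SS_tot = 1 - 0.0794 = 0.9206

0.9206


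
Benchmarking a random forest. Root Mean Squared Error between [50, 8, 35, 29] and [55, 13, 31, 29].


MSE = 66/4 = 16.5
RMSE = √(66/4) = 4.062

4.062


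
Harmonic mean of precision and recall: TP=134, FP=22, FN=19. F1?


Precision = 134/156 = 0.859
Recall = 134/153 = 0.8758
F1 = 2·P·R/(P+R) = 2·TP/(2·TP+FP+FN) = 268/(268+22+19) = 268/309 = 0.8673

0.8673


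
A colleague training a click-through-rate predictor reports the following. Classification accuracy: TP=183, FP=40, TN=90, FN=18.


Accuracy = (TP+TN)/(TP+TN+FP+FN)
= (183+90)/(331)
= 273/331 = 82.48%

82.48%


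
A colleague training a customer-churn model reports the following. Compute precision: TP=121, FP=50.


Precision = TP/(TP+FP)
= 121/(121+50)
= 121/171 = 70.76%

70.76%


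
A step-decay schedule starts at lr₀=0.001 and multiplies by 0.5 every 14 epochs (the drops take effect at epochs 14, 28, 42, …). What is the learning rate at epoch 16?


n_drops = ⌊16/14⌋ = 1
lr = 0.001·0.5^1 = 0.001·0.5 = 0.0005

0.0005


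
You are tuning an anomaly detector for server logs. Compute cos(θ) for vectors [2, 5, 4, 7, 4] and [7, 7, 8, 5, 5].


A·B = 2·7 + 5·7 + 4·8 + 7·5 + 4·5 = 136
‖A‖ = √110 = 10.4881, ‖B‖ = √212 = 14.5602
cos = 136/(√110·√212) = 136/√23320 = 0.8906

0.8906


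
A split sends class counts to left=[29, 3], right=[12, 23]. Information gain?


Parent = [41, 26], H_parent = 0.9635
H_left = 0.4489 (n=32), H_right = 0.9275 (n=35)
H_children = (32/67)·0.4489 + (35/67)·0.9275 = 0.6989
IG = 0.9635 - 0.6989 = 0.2646

0.2646


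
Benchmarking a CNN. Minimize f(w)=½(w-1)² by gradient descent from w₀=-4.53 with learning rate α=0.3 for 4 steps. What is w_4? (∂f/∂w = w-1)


step 1: grad = -4.53-1 = -5.53; w = -4.53 - 0.3·(-5.53) = -2.871
step 2: grad = -2.871-1 = -3.871; w = -2.871 - 0.3·(-3.871) = -1.7097
step 3: grad = -1.7097-1 = -2.7097; w = -1.7097 - 0.3·(-2.7097) = -0.89679
step 4: grad = -0.89679-1 = -1.89679; w = -0.89679 - 0.3·(-1.89679) = -0.327753

-0.327753


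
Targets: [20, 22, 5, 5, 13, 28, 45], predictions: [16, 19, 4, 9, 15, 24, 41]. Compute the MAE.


Absolute errors: |20-16|=4, |22-19|=3, |5-4|=1, |5-9|=4, |13-15|=2, |28-24|=4, |45-41|=4
Sum = 22
MAE = 22/7 = 22/7

22/7


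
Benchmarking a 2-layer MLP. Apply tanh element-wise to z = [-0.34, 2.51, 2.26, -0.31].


tanh(-0.34) = -0.3275
tanh(2.51) = 0.9869
tanh(2.26) = 0.9785
tanh(-0.31) = -0.3004
result = [-0.3275, 0.9869, 0.9785, -0.3004]

[-0.3275, 0.9869, 0.9785, -0.3004]


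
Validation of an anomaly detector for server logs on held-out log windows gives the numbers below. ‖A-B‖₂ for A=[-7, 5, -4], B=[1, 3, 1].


d = √((-7-1)² + (5-3)² + (-4-1)²)
  = √(64 + 4 + 25)
  = √93 = 9.6437

9.6437


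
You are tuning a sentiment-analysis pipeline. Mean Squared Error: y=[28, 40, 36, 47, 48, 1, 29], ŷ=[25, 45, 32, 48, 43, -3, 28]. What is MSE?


Squared errors: (28-25)²=9, (40-45)²=25, (36-32)²=16, (47-48)²=1, (48-43)²=25, (1+ 3)²=16, (29-28)²=1
Sum = 93
MSE = 93/7 = 93/7

93/7


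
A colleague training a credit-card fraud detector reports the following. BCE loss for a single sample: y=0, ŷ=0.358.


BCE = -[y·ln(p) + (1-y)·ln(1-p)]
= -0 - 1·ln(1-0.358)
= -ln(0.642) = 0.4432

0.4432


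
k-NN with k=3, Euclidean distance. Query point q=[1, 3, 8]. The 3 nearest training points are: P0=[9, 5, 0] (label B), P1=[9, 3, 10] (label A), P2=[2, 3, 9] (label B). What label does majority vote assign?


d(q,P0) = 11.4891  (label B)
d(q,P1) = 8.2462  (label A)
d(q,P2) = 1.4142  (label B)
Votes: A=1, B=2
Majority → B

B


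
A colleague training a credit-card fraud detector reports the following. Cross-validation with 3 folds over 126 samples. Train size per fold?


Fold size = 126/3 = 42
Training per fold = 126 - 42 = 84

84


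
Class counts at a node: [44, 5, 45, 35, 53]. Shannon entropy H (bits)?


Probabilities: [44/182, 5/182, 45/182, 35/182, 53/182] ≈ [0.2418, 0.0275, 0.2473, 0.1923, 0.2912]
H = -((44/182)·log₂(44/182) + (5/182)·log₂(5/182) + (45/182)·log₂(45/182) + (35/182)·log₂(35/182) + (53/182)·log₂(53/182))
  = 2.1118 bits

2.1118 bits


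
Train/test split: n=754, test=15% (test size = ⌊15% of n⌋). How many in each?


Test = ⌊754·15/100⌋ = 113
Train = 754 - 113 = 641

Train: 641, Test: 113


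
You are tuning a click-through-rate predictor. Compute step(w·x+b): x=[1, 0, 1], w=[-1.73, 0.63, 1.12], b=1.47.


z = (1)·(-1.73) + (0)·(0.63) + (1)·(1.12) + 1.47
  = 0.86
step(z) = 1 (z≥0)

1


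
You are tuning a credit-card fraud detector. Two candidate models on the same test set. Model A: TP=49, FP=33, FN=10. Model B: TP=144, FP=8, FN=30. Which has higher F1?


Model A: P=49/82=0.5976, R=49/59=0.8305, F1=2PR/(P+R)=2TP/(2TP+FP+FN)=98/141=0.695
Model B: P=144/152=0.9474, R=144/174=0.8276, F1=2PR/(P+R)=2TP/(2TP+FP+FN)=288/326=0.8834
0.695 < 0.8834 → Model B

Model B


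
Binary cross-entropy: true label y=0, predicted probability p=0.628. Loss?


BCE = -[y·ln(p) + (1-y)·ln(1-p)]
= -0 - 1·ln(1-0.628)
= -ln(0.372) = 0.9889

0.9889


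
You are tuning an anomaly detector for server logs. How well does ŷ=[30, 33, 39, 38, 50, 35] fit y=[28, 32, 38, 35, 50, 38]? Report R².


ȳ = 36.8333
SS_res = Σ(y-ŷ)² = 24
SS_tot = Σ(y-ȳ)² = 280.83
R² = 1 - SS_res/SS_tot = 1 - 0.0855 = 0.9145

0.9145
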